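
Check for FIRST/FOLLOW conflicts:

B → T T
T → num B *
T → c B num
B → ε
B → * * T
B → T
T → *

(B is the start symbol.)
Yes. B → T T with FOLLOW(B) on { '*', 'num' }; B → '*' '*' T with FOLLOW(B) on { '*' }; B → T with FOLLOW(B) on { '*', 'num' }

A FIRST/FOLLOW conflict occurs when a non-terminal N has a nullable alternative N → β (β ⇒* ε) and another alternative N → α with FIRST(α) ∩ FOLLOW(N) ≠ ∅: on such a lookahead the parser cannot decide between expanding α and letting N vanish via β.

Nullable non-terminals: B.
FIRST sets used below: FIRST(T) = { '*', 'c', 'num' }

B: nullable alternative(s) B → ε; FOLLOW(B) = { $, '*', 'num' }
  B → T T: FIRST \ {ε} = { '*', 'c', 'num' } — overlaps FOLLOW(B) on { '*', 'num' }: CONFLICT
  B → ε: FIRST \ {ε} = { } — this is the only nullable alternative, skip
  B → * * T: FIRST \ {ε} = { '*' } — overlaps FOLLOW(B) on { '*' }: CONFLICT
  B → T: FIRST \ {ε} = { '*', 'c', 'num' } — overlaps FOLLOW(B) on { '*', 'num' }: CONFLICT

T has no nullable alternative, so no FIRST/FOLLOW check is needed there.

So the grammar has 3 FIRST/FOLLOW conflicts (marked CONFLICT above).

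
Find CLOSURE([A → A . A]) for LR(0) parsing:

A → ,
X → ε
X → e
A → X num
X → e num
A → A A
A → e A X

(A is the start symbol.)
To compute CLOSURE, for each item [A → α.Bβ] where B is a non-terminal, add [B → .γ] for all productions B → γ; repeat for the newly added items until nothing changes.

Start with: [A → A . A]
  [A → A . A] has the dot before A: add [A → . ,], [A → . X num], [A → . A A], [A → . e A X]
  [A → . X num] has the dot before X: add [X → .], [X → . e], [X → . e num]
No further items can be added.

CLOSURE = { [A → . ,], [A → . A A], [A → . X num], [A → . e A X], [A → A . A], [X → . e num], [X → . e], [X → .] }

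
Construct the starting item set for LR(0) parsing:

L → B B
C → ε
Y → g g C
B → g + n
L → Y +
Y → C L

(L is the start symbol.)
{ [B → . g + n], [C → .], [L → . B B], [L → . Y +], [L' → . L], [Y → . C L], [Y → . g g C] }

First, augment the grammar with L' → L
I₀ = CLOSURE({ [L' → . L] }):
  [L' → . L] has the dot before L: add [L → . B B], [L → . Y +]
  [L → . B B] has the dot before B: add [B → . g + n]
  [L → . Y +] has the dot before Y: add [Y → . g g C], [Y → . C L]
  [Y → . C L] has the dot before C: add [C → .]
No further items can be added.

I₀ = { [B → . g + n], [C → .], [L → . B B], [L → . Y +], [L' → . L], [Y → . C L], [Y → . g g C] }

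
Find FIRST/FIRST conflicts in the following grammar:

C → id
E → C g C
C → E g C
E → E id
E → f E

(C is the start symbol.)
A FIRST/FIRST conflict occurs when two productions N → α and N → β for the same non-terminal have FIRST(α) ∩ FIRST(β) ≠ ∅ (with ε ∈ FIRST of a nullable right-hand side, so two nullable alternatives also conflict).

FIRST sets of the non-terminals at (or reachable through a nullable prefix from) the front of some alternative:
  FIRST(E) = { 'f', 'id' }
  FIRST(C) = { 'f', 'id' }

Productions for C:
  C → id: FIRST = { 'id' }
  C → E g C: FIRST = { 'f', 'id' }
Productions for E:
  E → C g C: FIRST = { 'f', 'id' }
  E → E id: FIRST = { 'f', 'id' }
  E → f E: FIRST = { 'f' }

Conflict for C: C → id and C → E g C
  Overlap: { 'id' }
Conflict for E: E → C g C and E → E id
  Overlap: { 'f', 'id' }
Conflict for E: E → C g C and E → f E
  Overlap: { 'f' }
Conflict for E: E → E id and E → f E
  Overlap: { 'f' }

Answer: Yes. C → id / C → E g C on { 'id' }; E → C g C / E → E id on { 'f', 'id' }; E → C g C / E → f E on { 'f' }; E → E id / E → f E on { 'f' }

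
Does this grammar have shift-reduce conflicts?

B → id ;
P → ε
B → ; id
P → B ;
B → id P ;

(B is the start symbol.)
A shift-reduce conflict occurs when an LR(0) state has both:
  - a complete (reduce) item [A → α .] (dot at the end), and
  - a shift item [B → β . c γ] (dot before a terminal).

Augment with B' → B and build the canonical LR(0) collection (I0 = CLOSURE({[B' → . B]}), then GOTO on every symbol after a dot until no new states appear). It has 10 states:
  I0: { [B → . ; id], [B → . id ;], [B → . id P ;], [B' → . B] }  — shift
  I1: { [B → ; . id] }  — shift
  I2: { [B' → B .] }  — accept
  I3: { [B → . ; id], [B → . id ;], [B → . id P ;], [B → id . ;], [B → id . P ;], [P → . B ;], [P → .] }  — shift, reduce
  I4: { [B → ; . id], [B → id ; .] }  — shift, reduce
  I5: { [P → B . ;] }  — shift
  I6: { [B → id P . ;] }  — shift
  I7: { [B → id P ; .] }  — reduce
  I8: { [P → B ; .] }  — reduce
  I9: { [B → ; id .] }  — reduce

I3 contains reduce item [P → .] and shift items [B → . ; id], [B → . id ;], [B → id . ;], [B → . id P ;] — shift-reduce conflict.
I4 contains reduce item [B → id ; .] and shift item [B → ; . id] — shift-reduce conflict.

Answer: Yes — I3: [P → .] vs [B → . ; id]; I4: [B → id ; .] vs [B → ; . id]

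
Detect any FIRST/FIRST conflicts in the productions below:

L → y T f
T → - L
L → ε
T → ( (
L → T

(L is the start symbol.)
A FIRST/FIRST conflict occurs when two productions N → α and N → β for the same non-terminal have FIRST(α) ∩ FIRST(β) ≠ ∅ (with ε ∈ FIRST of a nullable right-hand side, so two nullable alternatives also conflict).

FIRST sets of the non-terminals at (or reachable through a nullable prefix from) the front of some alternative:
  FIRST(T) = { '(', '-' }

Productions for L:
  L → y T f: FIRST = { 'y' }
  L → ε: FIRST = { ε }
  L → T: FIRST = { '(', '-' }
Productions for T:
  T → - L: FIRST = { '-' }
  T → ( (: FIRST = { '(' }

All alternatives of each non-terminal have pairwise disjoint FIRST sets.

Answer: No FIRST/FIRST conflicts.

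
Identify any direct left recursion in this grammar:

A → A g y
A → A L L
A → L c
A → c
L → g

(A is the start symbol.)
Yes, A is left-recursive

Direct left recursion occurs when N → N α for some non-terminal N (the right-hand side begins with the left-hand side itself).

A → A g y: LEFT RECURSIVE (starts with A)
A → A L L: LEFT RECURSIVE (starts with A)
A → L c: starts with L
A → c: starts with c
L → g: starts with g

The grammar has direct left recursion on: A.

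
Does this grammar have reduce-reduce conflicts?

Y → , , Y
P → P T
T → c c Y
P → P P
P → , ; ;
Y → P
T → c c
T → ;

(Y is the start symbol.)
No reduce-reduce conflicts

Augment with Y' → Y and build the canonical LR(0) collection (I0 = CLOSURE({[Y' → . Y]}), then GOTO on every symbol after a dot until no new states appear). It has 15 states:
  I0: { [P → . , ; ;], [P → . P P], [P → . P T], [Y → . , , Y], [Y → . P], [Y' → . Y] }  — shift
  I1: { [P → , . ; ;], [Y → , . , Y] }  — shift
  I2: { [P → . , ; ;], [P → . P P], [P → . P T], [P → P . P], [P → P . T], [T → . ;], [T → . c c Y], [T → . c c], [Y → P .] }  — shift, reduce
  I3: { [Y' → Y .] }  — accept
  I4: { [P → , . ; ;] }  — shift
  I5: { [T → ; .] }  — reduce
  I6: { [P → . , ; ;], [P → . P P], [P → . P T], [P → P . P], [P → P . T], [P → P P .], [T → . ;], [T → . c c Y], [T → . c c] }  — shift, reduce
  I7: { [P → P T .] }  — reduce
  I8: { [T → c . c Y], [T → c . c] }  — shift
  I9: { [P → . , ; ;], [P → . P P], [P → . P T], [T → c c . Y], [T → c c .], [Y → . , , Y], [Y → . P] }  — shift, reduce
  I10: { [T → c c Y .] }  — reduce
  I11: { [P → , ; . ;] }  — shift
  I12: { [P → , ; ; .] }  — reduce
  I13: { [P → . , ; ;], [P → . P P], [P → . P T], [Y → , , . Y], [Y → . , , Y], [Y → . P] }  — shift
  I14: { [Y → , , Y .] }  — reduce

No state contains more than one complete item.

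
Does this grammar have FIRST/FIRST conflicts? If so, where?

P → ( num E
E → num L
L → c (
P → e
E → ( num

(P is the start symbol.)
A FIRST/FIRST conflict occurs when two productions N → α and N → β for the same non-terminal have FIRST(α) ∩ FIRST(β) ≠ ∅ (with ε ∈ FIRST of a nullable right-hand side, so two nullable alternatives also conflict).

Productions for P:
  P → ( num E: FIRST = { '(' }
  P → e: FIRST = { 'e' }
Productions for E:
  E → num L: FIRST = { 'num' }
  E → ( num: FIRST = { '(' }
L has only one production, so no FIRST/FIRST conflict is possible there.

All alternatives of each non-terminal have pairwise disjoint FIRST sets.

Answer: No FIRST/FIRST conflicts.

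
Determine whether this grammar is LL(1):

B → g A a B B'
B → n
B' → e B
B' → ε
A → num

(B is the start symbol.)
A grammar is LL(1) if for each non-terminal N with multiple productions, the predict sets of those productions are pairwise disjoint, where PREDICT(N → α) = (FIRST(α) \ {ε}) ∪ (FOLLOW(N) if α ⇒* ε).

Relevant sets:
  FOLLOW(B') = { $, 'e' }

For B:
  PREDICT(B → g A a B B') = { 'g' }
  PREDICT(B → n) = { 'n' }
For B':
  PREDICT(B' → e B) = { 'e' }
  PREDICT(B' → ε) = { $, 'e' }
A has a single production, so nothing to check there.

Conflict found: Predict set conflict for B': { 'e' }
The grammar is NOT LL(1).

Answer: No. Predict set conflict for B': { 'e' }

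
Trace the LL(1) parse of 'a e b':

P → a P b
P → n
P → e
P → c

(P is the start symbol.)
Stack is shown with the top on the left.

Stack    Input    Action
------------------------
P $      a e b $  output P → a P b
a P b $  a e b $  match 'a'
P b $    e b $    output P → e
e b $    e b $    match 'e'
b $      b $      match 'b'
$        $        accept

The string is accepted.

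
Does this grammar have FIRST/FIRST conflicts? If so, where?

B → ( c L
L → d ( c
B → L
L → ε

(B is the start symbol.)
No FIRST/FIRST conflicts.

FIRST sets of the non-terminals at (or reachable through a nullable prefix from) the front of some alternative:
  FIRST(L) = { 'd', ε }

Productions for B:
  B → ( c L: FIRST = { '(' }
  B → L: FIRST = { 'd', ε }
Productions for L:
  L → d ( c: FIRST = { 'd' }
  L → ε: FIRST = { ε }

All alternatives of each non-terminal have pairwise disjoint FIRST sets.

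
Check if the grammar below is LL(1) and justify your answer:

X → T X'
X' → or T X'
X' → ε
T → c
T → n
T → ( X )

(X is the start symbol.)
Yes, the grammar is LL(1).

Relevant sets:
  FOLLOW(X') = { $, ')' }

For X':
  PREDICT(X' → or T X') = { 'or' }
  PREDICT(X' → ε) = { $, ')' }
For T:
  PREDICT(T → c) = { 'c' }
  PREDICT(T → n) = { 'n' }
  PREDICT(T → '(' X ')') = { '(' }
X has a single production, so nothing to check there.

All predict sets are disjoint. The grammar IS LL(1).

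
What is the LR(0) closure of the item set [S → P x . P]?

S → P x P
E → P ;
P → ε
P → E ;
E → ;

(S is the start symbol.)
Start with: [S → P x . P]
  [S → P x . P] has the dot before P: add [P → .], [P → . E ;]
  [P → . E ;] has the dot before E: add [E → . P ;], [E → . ;]
No further items can be added.

CLOSURE = { [E → . ;], [E → . P ;], [P → . E ;], [P → .], [S → P x . P] }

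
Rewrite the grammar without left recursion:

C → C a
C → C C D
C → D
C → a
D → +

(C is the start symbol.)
C is directly left-recursive. The standard transformation for
  A → A α₁ | ... | A α_m | β₁ | ... | β_n
is
  A  → β₁ A' | ... | β_n A'
  A' → α₁ A' | ... | α_m A' | ε

C → D becomes C → D C'
C → a becomes C → a C'
C → C a becomes C' → a C'
C → C C D becomes C' → C D C'
Add C' → ε

Productions for other non-terminals are unchanged:
  D → +

Resulting grammar:
C → D C'
C → a C'
C' → a C'
C' → C D C'
C' → ε
D → +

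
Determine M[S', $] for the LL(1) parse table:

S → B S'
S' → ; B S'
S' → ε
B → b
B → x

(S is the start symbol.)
To find M[S', $], we find productions for S' where $ is in the predict set (PREDICT(N → α) = (FIRST(α) \ {ε}) ∪ (FOLLOW(N) if α ⇒* ε)).

Relevant sets:
  FOLLOW(S') = { $ }

S' → ; B S': PREDICT = { ';' }
S' → ε: PREDICT = { $ }
  $ is in predict set, so this production goes in M[S', $]

M[S', $] = S' → ε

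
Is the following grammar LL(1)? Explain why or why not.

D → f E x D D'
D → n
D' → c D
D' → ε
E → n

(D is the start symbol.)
Relevant sets:
  FOLLOW(D') = { $, 'c' }

For D:
  PREDICT(D → f E x D D') = { 'f' }
  PREDICT(D → n) = { 'n' }
For D':
  PREDICT(D' → c D) = { 'c' }
  PREDICT(D' → ε) = { $, 'c' }
E has a single production, so nothing to check there.

Conflict found: Predict set conflict for D': { 'c' }
The grammar is NOT LL(1).

Answer: No. Predict set conflict for D': { 'c' }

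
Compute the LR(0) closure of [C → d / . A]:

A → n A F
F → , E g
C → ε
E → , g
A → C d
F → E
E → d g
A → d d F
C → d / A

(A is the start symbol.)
{ [A → . C d], [A → . d d F], [A → . n A F], [C → . d / A], [C → .], [C → d / . A] }

Start with: [C → d / . A]
  [C → d / . A] has the dot before A: add [A → . n A F], [A → . C d], [A → . d d F]
  [A → . C d] has the dot before C: add [C → .], [C → . d / A]
No further items can be added.

CLOSURE = { [A → . C d], [A → . d d F], [A → . n A F], [C → . d / A], [C → .], [C → d / . A] }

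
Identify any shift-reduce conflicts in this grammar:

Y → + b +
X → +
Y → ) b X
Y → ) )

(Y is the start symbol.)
No shift-reduce conflicts

Augment with Y' → Y and build the canonical LR(0) collection (I0 = CLOSURE({[Y' → . Y]}), then GOTO on every symbol after a dot until no new states appear). It has 10 states:
  I0: { [Y → . ) )], [Y → . ) b X], [Y → . + b +], [Y' → . Y] }  — shift
  I1: { [Y → ) . )], [Y → ) . b X] }  — shift
  I2: { [Y → + . b +] }  — shift
  I3: { [Y' → Y .] }  — accept
  I4: { [Y → + b . +] }  — shift
  I5: { [Y → + b + .] }  — reduce
  I6: { [Y → ) ) .] }  — reduce
  I7: { [X → . +], [Y → ) b . X] }  — shift
  I8: { [X → + .] }  — reduce
  I9: { [Y → ) b X .] }  — reduce

No state contains both a complete item and a shift item.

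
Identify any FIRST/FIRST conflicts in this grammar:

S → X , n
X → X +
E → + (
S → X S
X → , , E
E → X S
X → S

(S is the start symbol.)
A FIRST/FIRST conflict occurs when two productions N → α and N → β for the same non-terminal have FIRST(α) ∩ FIRST(β) ≠ ∅ (with ε ∈ FIRST of a nullable right-hand side, so two nullable alternatives also conflict).

FIRST sets of the non-terminals at (or reachable through a nullable prefix from) the front of some alternative:
  FIRST(X) = { ',' }
  FIRST(S) = { ',' }

Productions for S:
  S → X , n: FIRST = { ',' }
  S → X S: FIRST = { ',' }
Productions for X:
  X → X +: FIRST = { ',' }
  X → , , E: FIRST = { ',' }
  X → S: FIRST = { ',' }
Productions for E:
  E → + (: FIRST = { '+' }
  E → X S: FIRST = { ',' }

Conflict for S: S → X , n and S → X S
  Overlap: { ',' }
Conflict for X: X → X + and X → , , E
  Overlap: { ',' }
Conflict for X: X → X + and X → S
  Overlap: { ',' }
Conflict for X: X → , , E and X → S
  Overlap: { ',' }

Answer: Yes. S → X ',' n / S → X S on { ',' }; X → X '+' / X → ',' ',' E on { ',' }; X → X '+' / X → S on { ',' }; X → ',' ',' E / X → S on { ',' }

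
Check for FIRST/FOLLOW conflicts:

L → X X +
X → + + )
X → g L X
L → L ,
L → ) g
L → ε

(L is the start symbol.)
Nullable non-terminals: L.
FIRST sets used below: FIRST(X) = { '+', 'g' }, FIRST(L) = { ')', '+', ',', 'g', ε }

L: nullable alternative(s) L → ε; FOLLOW(L) = { $, '+', ',', 'g' }
  L → X X +: FIRST \ {ε} = { '+', 'g' } — overlaps FOLLOW(L) on { '+', 'g' }: CONFLICT
  L → L ,: FIRST \ {ε} = { ')', '+', ',', 'g' } — overlaps FOLLOW(L) on { '+', ',', 'g' }: CONFLICT
  L → ) g: FIRST \ {ε} = { ')' } — disjoint from FOLLOW(L)
  L → ε: FIRST \ {ε} = { } — this is the only nullable alternative, skip

X has no nullable alternative, so no FIRST/FOLLOW check is needed there.

So the grammar has 2 FIRST/FOLLOW conflicts (marked CONFLICT above).

Answer: Yes. L → X X '+' with FOLLOW(L) on { '+', 'g' }; L → L ',' with FOLLOW(L) on { '+', ',', 'g' }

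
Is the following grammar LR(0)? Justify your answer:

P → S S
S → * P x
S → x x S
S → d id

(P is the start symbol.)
Augment with P' → P and build the canonical LR(0) collection (I0 = CLOSURE({[P' → . P]}), then GOTO on every symbol after a dot until no new states appear). It has 12 states:
  I0: { [P → . S S], [P' → . P], [S → . * P x], [S → . d id], [S → . x x S] }  — shift
  I1: { [P → . S S], [S → * . P x], [S → . * P x], [S → . d id], [S → . x x S] }  — shift
  I2: { [P' → P .] }  — accept
  I3: { [P → S . S], [S → . * P x], [S → . d id], [S → . x x S] }  — shift
  I4: { [S → d . id] }  — shift
  I5: { [S → x . x S] }  — shift
  I6: { [S → . * P x], [S → . d id], [S → . x x S], [S → x x . S] }  — shift
  I7: { [S → x x S .] }  — reduce
  I8: { [S → d id .] }  — reduce
  I9: { [P → S S .] }  — reduce
  I10: { [S → * P . x] }  — shift
  I11: { [S → * P x .] }  — reduce

Every state is either a pure shift/goto state or contains exactly one complete item and nothing to shift — no conflicts. The grammar is LR(0).

Answer: Yes, the grammar is LR(0)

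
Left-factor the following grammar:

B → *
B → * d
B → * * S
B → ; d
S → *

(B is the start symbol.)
B → * B'
B' → ε
B' → d
B' → * S
B → ; d
S → *

Left-factoring transforms A → αβ₁ | αβ₂ into A → αA' and A' → β₁ | β₂
(α is the longest common prefix among the alternatives). Repeat until
no nonterminal has two alternatives with a common prefix.

Round 1: B has alternatives sharing prefix '*'. Introduce B': B → * B'
  Add: B' → ε
  Add: B' → d
  Add: B' → * S

No remaining common prefixes — done.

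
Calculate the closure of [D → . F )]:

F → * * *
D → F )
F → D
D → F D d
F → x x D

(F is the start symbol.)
Start with: [D → . F )]
  [D → . F )] has the dot before F: add [F → . * * *], [F → . D], [F → . x x D]
  [F → . D] has the dot before D: add [D → . F D d]
No further items can be added.

CLOSURE = { [D → . F )], [D → . F D d], [F → . * * *], [F → . D], [F → . x x D] }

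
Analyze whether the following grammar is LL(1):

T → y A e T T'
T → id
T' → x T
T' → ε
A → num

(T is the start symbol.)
No. Predict set conflict for T': { 'x' }

A grammar is LL(1) if for each non-terminal N with multiple productions, the predict sets of those productions are pairwise disjoint, where PREDICT(N → α) = (FIRST(α) \ {ε}) ∪ (FOLLOW(N) if α ⇒* ε).

Relevant sets:
  FOLLOW(T') = { $, 'x' }

For T:
  PREDICT(T → y A e T T') = { 'y' }
  PREDICT(T → id) = { 'id' }
For T':
  PREDICT(T' → x T) = { 'x' }
  PREDICT(T' → ε) = { $, 'x' }
A has a single production, so nothing to check there.

Conflict found: Predict set conflict for T': { 'x' }
The grammar is NOT LL(1).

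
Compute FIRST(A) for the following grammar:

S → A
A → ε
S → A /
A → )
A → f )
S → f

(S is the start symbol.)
To compute FIRST(A), examine every production with A on the left-hand side, reading each right-hand side left to right until a non-nullable symbol is reached.

From A → ε:
  - ε-production, so ε ∈ FIRST(A)
From A → ):
  - ')' is a terminal: add ')' and stop
From A → f ):
  - f is a terminal: add 'f' and stop

Collecting: FIRST(A) = { ')', 'f', ε }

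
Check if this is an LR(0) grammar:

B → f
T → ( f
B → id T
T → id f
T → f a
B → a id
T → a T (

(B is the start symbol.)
Yes, the grammar is LR(0)

Augment with B' → B and build the canonical LR(0) collection (I0 = CLOSURE({[B' → . B]}), then GOTO on every symbol after a dot until no new states appear). It has 16 states:
  I0: { [B → . a id], [B → . f], [B → . id T], [B' → . B] }  — shift
  I1: { [B' → B .] }  — accept
  I2: { [B → a . id] }  — shift
  I3: { [B → f .] }  — reduce
  I4: { [B → id . T], [T → . ( f], [T → . a T (], [T → . f a], [T → . id f] }  — shift
  I5: { [T → ( . f] }  — shift
  I6: { [B → id T .] }  — reduce
  I7: { [T → . ( f], [T → . a T (], [T → . f a], [T → . id f], [T → a . T (] }  — shift
  I8: { [T → f . a] }  — shift
  I9: { [T → id . f] }  — shift
  I10: { [T → id f .] }  — reduce
  I11: { [T → f a .] }  — reduce
  I12: { [T → a T . (] }  — shift
  I13: { [T → a T ( .] }  — reduce
  I14: { [T → ( f .] }  — reduce
  I15: { [B → a id .] }  — reduce

Every state is either a pure shift/goto state or contains exactly one complete item and nothing to shift — no conflicts. The grammar is LR(0).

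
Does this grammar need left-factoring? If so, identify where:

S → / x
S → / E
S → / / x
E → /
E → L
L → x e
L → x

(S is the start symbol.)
Left-factoring is needed when two productions for the same non-terminal
share a common prefix on the right-hand side.

Productions for S:
  S → / x
  S → / E
  S → / / x
Productions for E:
  E → /
  E → L
Productions for L:
  L → x e
  L → x

Found common prefix '/' in productions for S
Found common prefix 'x' in productions for L

Answer: Yes, S has productions with common prefix '/'; L has productions with common prefix 'x'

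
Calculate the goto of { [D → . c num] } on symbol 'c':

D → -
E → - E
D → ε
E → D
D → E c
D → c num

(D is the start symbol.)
{ [D → c . num] }

GOTO(I, 'c') = CLOSURE({ [A → αX.β] : [A → α.Xβ] ∈ I, X = 'c' })

Items with dot before 'c', with the dot advanced:
  [D → . c num] → [D → c . num]
Closure adds nothing (no advanced item has the dot before a non-terminal).

GOTO = { [D → c . num] }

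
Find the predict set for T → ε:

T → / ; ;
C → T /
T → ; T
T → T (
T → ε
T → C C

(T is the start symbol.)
{ $, '(', '/' }

PREDICT(T → ε) = (FIRST(RHS) \ {ε}) ∪ (FOLLOW(T) if ε ∈ FIRST(RHS), i.e. RHS ⇒* ε)
The right-hand side is ε (FIRST(ε) = { ε }), so the predict set is FOLLOW(T) = { $, '(', '/' }
PREDICT(T → ε) = { $, '(', '/' }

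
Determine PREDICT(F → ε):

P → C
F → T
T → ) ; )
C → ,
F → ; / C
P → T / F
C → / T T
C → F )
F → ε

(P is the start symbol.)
PREDICT(F → ε) = (FIRST(RHS) \ {ε}) ∪ (FOLLOW(F) if ε ∈ FIRST(RHS), i.e. RHS ⇒* ε)
The right-hand side is ε (FIRST(ε) = { ε }), so the predict set is FOLLOW(F) = { $, ')' }
PREDICT(F → ε) = { $, ')' }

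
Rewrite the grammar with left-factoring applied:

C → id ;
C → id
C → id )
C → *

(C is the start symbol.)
C → id C'
C' → ;
C' → ε
C' → )
C → *

Left-factoring transforms A → αβ₁ | αβ₂ into A → αA' and A' → β₁ | β₂
(α is the longest common prefix among the alternatives). Repeat until
no nonterminal has two alternatives with a common prefix.

Round 1: C has alternatives sharing prefix 'id'. Introduce C': C → id C'
  Add: C' → ;
  Add: C' → ε
  Add: C' → )

No remaining common prefixes — done.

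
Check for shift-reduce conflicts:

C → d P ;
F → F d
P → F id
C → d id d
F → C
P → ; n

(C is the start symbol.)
No shift-reduce conflicts

A shift-reduce conflict occurs when an LR(0) state has both:
  - a complete (reduce) item [A → α .] (dot at the end), and
  - a shift item [B → β . c γ] (dot before a terminal).

Augment with C' → C and build the canonical LR(0) collection (I0 = CLOSURE({[C' → . C]}), then GOTO on every symbol after a dot until no new states appear). It has 13 states:
  I0: { [C → . d P ;], [C → . d id d], [C' → . C] }  — shift
  I1: { [C' → C .] }  — accept
  I2: { [C → . d P ;], [C → . d id d], [C → d . P ;], [C → d . id d], [F → . C], [F → . F d], [P → . ; n], [P → . F id] }  — shift
  I3: { [P → ; . n] }  — shift
  I4: { [F → C .] }  — reduce
  I5: { [F → F . d], [P → F . id] }  — shift
  I6: { [C → d P . ;] }  — shift
  I7: { [C → d id . d] }  — shift
  I8: { [C → d id d .] }  — reduce
  I9: { [C → d P ; .] }  — reduce
  I10: { [F → F d .] }  — reduce
  I11: { [P → F id .] }  — reduce
  I12: { [P → ; n .] }  — reduce

No state contains both a complete item and a shift item.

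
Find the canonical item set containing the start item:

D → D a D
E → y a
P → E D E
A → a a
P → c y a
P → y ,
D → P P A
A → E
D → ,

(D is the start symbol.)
First, augment the grammar with D' → D
I₀ = CLOSURE({ [D' → . D] }):
  [D' → . D] has the dot before D: add [D → . D a D], [D → . P P A], [D → . ,]
  [D → . P P A] has the dot before P: add [P → . E D E], [P → . c y a], [P → . y ,]
  [P → . E D E] has the dot before E: add [E → . y a]
No further items can be added.

I₀ = { [D → . ,], [D → . D a D], [D → . P P A], [D' → . D], [E → . y a], [P → . E D E], [P → . c y a], [P → . y ,] }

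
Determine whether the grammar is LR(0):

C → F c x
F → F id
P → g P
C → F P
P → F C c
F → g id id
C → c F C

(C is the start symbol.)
Yes, the grammar is LR(0)

A grammar is LR(0) if no state in the canonical LR(0) collection has:
  - both a shift item (dot before a terminal) and a complete item (shift-reduce conflict), or
  - two or more complete items (reduce-reduce conflict; the accept item [C' → C .] counts as a complete item here).

Augment with C' → C and build the canonical LR(0) collection (I0 = CLOSURE({[C' → . C]}), then GOTO on every symbol after a dot until no new states appear). It has 18 states:
  I0: { [C → . F P], [C → . F c x], [C → . c F C], [C' → . C], [F → . F id], [F → . g id id] }  — shift
  I1: { [C' → C .] }  — accept
  I2: { [C → F . P], [C → F . c x], [F → . F id], [F → . g id id], [F → F . id], [P → . F C c], [P → . g P] }  — shift
  I3: { [C → c . F C], [F → . F id], [F → . g id id] }  — shift
  I4: { [F → g . id id] }  — shift
  I5: { [F → g id . id] }  — shift
  I6: { [F → g id id .] }  — reduce
  I7: { [C → . F P], [C → . F c x], [C → . c F C], [C → c F . C], [F → . F id], [F → . g id id], [F → F . id] }  — shift
  I8: { [C → c F C .] }  — reduce
  I9: { [F → F id .] }  — reduce
  I10: { [C → . F P], [C → . F c x], [C → . c F C], [F → . F id], [F → . g id id], [F → F . id], [P → F . C c] }  — shift
  I11: { [C → F P .] }  — reduce
  I12: { [C → F c . x] }  — shift
  I13: { [F → . F id], [F → . g id id], [F → g . id id], [P → . F C c], [P → . g P], [P → g . P] }  — shift
  I14: { [P → g P .] }  — reduce
  I15: { [C → F c x .] }  — reduce
  I16: { [P → F C . c] }  — shift
  I17: { [P → F C c .] }  — reduce

Every state is either a pure shift/goto state or contains exactly one complete item and nothing to shift — no conflicts. The grammar is LR(0).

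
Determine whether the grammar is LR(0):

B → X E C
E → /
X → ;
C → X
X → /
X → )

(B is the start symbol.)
Yes, the grammar is LR(0)

A grammar is LR(0) if no state in the canonical LR(0) collection has:
  - both a shift item (dot before a terminal) and a complete item (shift-reduce conflict), or
  - two or more complete items (reduce-reduce conflict; the accept item [B' → B .] counts as a complete item here).

Augment with B' → B and build the canonical LR(0) collection (I0 = CLOSURE({[B' → . B]}), then GOTO on every symbol after a dot until no new states appear). It has 10 states:
  I0: { [B → . X E C], [B' → . B], [X → . )], [X → . /], [X → . ;] }  — shift
  I1: { [X → ) .] }  — reduce
  I2: { [X → / .] }  — reduce
  I3: { [X → ; .] }  — reduce
  I4: { [B' → B .] }  — accept
  I5: { [B → X . E C], [E → . /] }  — shift
  I6: { [E → / .] }  — reduce
  I7: { [B → X E . C], [C → . X], [X → . )], [X → . /], [X → . ;] }  — shift
  I8: { [B → X E C .] }  — reduce
  I9: { [C → X .] }  — reduce

Every state is either a pure shift/goto state or contains exactly one complete item and nothing to shift — no conflicts. The grammar is LR(0).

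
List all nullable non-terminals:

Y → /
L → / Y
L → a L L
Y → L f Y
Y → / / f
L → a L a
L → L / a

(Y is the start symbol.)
None

There are no ε-productions, so no non-terminal can derive ε.
No non-terminals are nullable.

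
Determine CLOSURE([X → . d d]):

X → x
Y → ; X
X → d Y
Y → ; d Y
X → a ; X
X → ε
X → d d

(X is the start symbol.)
Start with: [X → . d d]
The dot precedes the terminal d, so nothing is added.

CLOSURE = { [X → . d d] }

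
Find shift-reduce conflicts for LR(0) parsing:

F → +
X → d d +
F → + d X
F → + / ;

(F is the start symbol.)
Augment with F' → F and build the canonical LR(0) collection (I0 = CLOSURE({[F' → . F]}), then GOTO on every symbol after a dot until no new states appear). It has 10 states:
  I0: { [F → . + / ;], [F → . + d X], [F → . +], [F' → . F] }  — shift
  I1: { [F → + . / ;], [F → + . d X], [F → + .] }  — shift, reduce
  I2: { [F' → F .] }  — accept
  I3: { [F → + / . ;] }  — shift
  I4: { [F → + d . X], [X → . d d +] }  — shift
  I5: { [F → + d X .] }  — reduce
  I6: { [X → d . d +] }  — shift
  I7: { [X → d d . +] }  — shift
  I8: { [X → d d + .] }  — reduce
  I9: { [F → + / ; .] }  — reduce

I1 contains reduce item [F → + .] and shift items [F → + . / ;], [F → + . d X] — shift-reduce conflict.

Answer: Yes — I1: [F → + .] vs [F → + . / ;]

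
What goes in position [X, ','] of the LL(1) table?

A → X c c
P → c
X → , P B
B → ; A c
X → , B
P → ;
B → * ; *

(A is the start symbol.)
X → , P B, X → , B

To find M[X, ','], we find productions for X where ',' is in the predict set (PREDICT(N → α) = (FIRST(α) \ {ε}) ∪ (FOLLOW(N) if α ⇒* ε)).

X → , P B: PREDICT = { ',' }
  ',' is in predict set, so this production goes in M[X, ',']
X → , B: PREDICT = { ',' }
  ',' is in predict set, so this production goes in M[X, ',']

M[X, ','] = X → , P B, X → , B  (a multiply-defined cell — the grammar is not LL(1))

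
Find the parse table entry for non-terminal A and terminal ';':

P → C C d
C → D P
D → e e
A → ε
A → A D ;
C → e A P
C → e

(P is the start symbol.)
Empty (error entry)

To find M[A, ';'], we find productions for A where ';' is in the predict set (PREDICT(N → α) = (FIRST(α) \ {ε}) ∪ (FOLLOW(N) if α ⇒* ε)).

Relevant sets:
  FIRST(A) = { 'e', ε }
  FIRST(D) = { 'e' }
  FOLLOW(A) = { 'e' }

A → ε: PREDICT = { 'e' }
A → A D ;: PREDICT = { 'e' }

M[A, ';'] is empty (no production applies)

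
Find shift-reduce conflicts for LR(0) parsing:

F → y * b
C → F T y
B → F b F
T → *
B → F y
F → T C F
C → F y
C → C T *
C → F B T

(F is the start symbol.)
Yes — I12: [C → F y .] vs [F → y . * b]; I13: [C → F T y .] vs [F → y . * b]

A shift-reduce conflict occurs when an LR(0) state has both:
  - a complete (reduce) item [A → α .] (dot at the end), and
  - a shift item [B → β . c γ] (dot before a terminal).

Augment with F' → F and build the canonical LR(0) collection (I0 = CLOSURE({[F' → . F]}), then GOTO on every symbol after a dot until no new states appear). It has 21 states:
  I0: { [F → . T C F], [F → . y * b], [F' → . F], [T → . *] }  — shift
  I1: { [T → * .] }  — reduce
  I2: { [F' → F .] }  — accept
  I3: { [C → . C T *], [C → . F B T], [C → . F T y], [C → . F y], [F → . T C F], [F → . y * b], [F → T . C F], [T → . *] }  — shift
  I4: { [F → y . * b] }  — shift
  I5: { [F → y * . b] }  — shift
  I6: { [F → y * b .] }  — reduce
  I7: { [C → C . T *], [F → . T C F], [F → . y * b], [F → T C . F], [T → . *] }  — shift
  I8: { [B → . F b F], [B → . F y], [C → F . B T], [C → F . T y], [C → F . y], [F → . T C F], [F → . y * b], [T → . *] }  — shift
  I9: { [C → F B . T], [T → . *] }  — shift
  I10: { [B → F . b F], [B → F . y] }  — shift
  I11: { [C → . C T *], [C → . F B T], [C → . F T y], [C → . F y], [C → F T . y], [F → . T C F], [F → . y * b], [F → T . C F], [T → . *] }  — shift
  I12: { [C → F y .], [F → y . * b] }  — shift, reduce
  I13: { [C → F T y .], [F → y . * b] }  — shift, reduce
  I14: { [B → F b . F], [F → . T C F], [F → . y * b], [T → . *] }  — shift
  I15: { [B → F y .] }  — reduce
  I16: { [B → F b F .] }  — reduce
  I17: { [C → F B T .] }  — reduce
  I18: { [F → T C F .] }  — reduce
  I19: { [C → . C T *], [C → . F B T], [C → . F T y], [C → . F y], [C → C T . *], [F → . T C F], [F → . y * b], [F → T . C F], [T → . *] }  — shift
  I20: { [C → C T * .], [T → * .] }  — 2 reduces

I12 contains reduce item [C → F y .] and shift item [F → y . * b] — shift-reduce conflict.
I13 contains reduce item [C → F T y .] and shift item [F → y . * b] — shift-reduce conflict.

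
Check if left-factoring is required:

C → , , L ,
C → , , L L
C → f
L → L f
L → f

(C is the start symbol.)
Yes, C has productions with common prefix ', , L'

Left-factoring is needed when two productions for the same non-terminal
share a common prefix on the right-hand side.

Productions for C:
  C → , , L ,
  C → , , L L
  C → f
Productions for L:
  L → L f
  L → f

Found common prefix ', , L' in productions for C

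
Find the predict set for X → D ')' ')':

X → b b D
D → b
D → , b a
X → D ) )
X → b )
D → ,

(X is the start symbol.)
{ ',', 'b' }

PREDICT(X → D ')' ')') = (FIRST(RHS) \ {ε}) ∪ (FOLLOW(X) if ε ∈ FIRST(RHS), i.e. RHS ⇒* ε)
FIRST(D) = { ',', 'b' }
FIRST(D ')' ')') = { ',', 'b' }
ε ∉ FIRST(D ')' ')'), so FOLLOW(X) is not added.
PREDICT(X → D ')' ')') = { ',', 'b' }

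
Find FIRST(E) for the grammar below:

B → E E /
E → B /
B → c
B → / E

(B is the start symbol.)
{ '/', 'c' }

To compute FIRST(E), examine every production with E on the left-hand side, reading each right-hand side left to right until a non-nullable symbol is reached.

FIRST sets of the other non-terminals involved (by the same procedure, iterated to a fixed point):
  FIRST(B) = { '/', 'c' }

From E → B /:
  - B is a non-terminal: add FIRST(B) \ {ε} = { '/', 'c' }
    B is not nullable, so stop

Collecting: FIRST(E) = { '/', 'c' }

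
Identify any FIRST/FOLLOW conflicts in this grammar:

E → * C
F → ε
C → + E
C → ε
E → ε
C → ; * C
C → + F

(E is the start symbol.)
Nullable non-terminals: C, E, F.

C: nullable alternative(s) C → ε; FOLLOW(C) = { $ }
  C → + E: FIRST \ {ε} = { '+' } — disjoint from FOLLOW(C)
  C → ε: FIRST \ {ε} = { } — this is the only nullable alternative, skip
  C → ; * C: FIRST \ {ε} = { ';' } — disjoint from FOLLOW(C)
  C → + F: FIRST \ {ε} = { '+' } — disjoint from FOLLOW(C)

E: nullable alternative(s) E → ε; FOLLOW(E) = { $ }
  E → * C: FIRST \ {ε} = { '*' } — disjoint from FOLLOW(E)
  E → ε: FIRST \ {ε} = { } — this is the only nullable alternative, skip
F has a nullable alternative but only one production, so nothing to check.

No FIRST/FOLLOW conflicts found.

Answer: No FIRST/FOLLOW conflicts.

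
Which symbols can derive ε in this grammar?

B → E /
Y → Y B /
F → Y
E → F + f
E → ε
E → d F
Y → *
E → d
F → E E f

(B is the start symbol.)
{ 'E' }

ε-productions: E → ε
So E is immediately nullable.
No further non-terminal can be added: every production for the remaining non-terminals contains a terminal or a non-nullable non-terminal.
Nullable = { 'E' }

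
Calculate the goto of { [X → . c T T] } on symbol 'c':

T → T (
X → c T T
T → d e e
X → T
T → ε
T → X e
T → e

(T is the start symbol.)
GOTO(I, 'c') = CLOSURE({ [A → αX.β] : [A → α.Xβ] ∈ I, X = 'c' })

Items with dot before 'c', with the dot advanced:
  [X → . c T T] → [X → c . T T]
Closure of the advanced items:
  [X → c . T T] has the dot before T: add [T → . T (], [T → . d e e], [T → .], [T → . X e], [T → . e]
  [T → . X e] has the dot before X: add [X → . c T T], [X → . T]

GOTO = { [T → . T (], [T → . X e], [T → . d e e], [T → . e], [T → .], [X → . T], [X → . c T T], [X → c . T T] }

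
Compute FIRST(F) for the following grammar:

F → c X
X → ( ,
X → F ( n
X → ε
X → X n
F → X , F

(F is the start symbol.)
{ '(', ',', 'c', 'n' }

To compute FIRST(F), examine every production with F on the left-hand side, reading each right-hand side left to right until a non-nullable symbol is reached.

FIRST sets of the other non-terminals involved (by the same procedure, iterated to a fixed point):
  FIRST(X) = { '(', ',', 'c', 'n', ε }

From F → c X:
  - c is a terminal: add 'c' and stop
From F → X , F:
  - X is a non-terminal: add FIRST(X) \ {ε} = { '(', ',', 'c', 'n' }
    X is nullable, so continue to the next symbol
  - ',' is a terminal: add ',' and stop

Collecting: FIRST(F) = { '(', ',', 'c', 'n' }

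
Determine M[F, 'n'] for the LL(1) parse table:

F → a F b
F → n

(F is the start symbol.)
F → n

To find M[F, 'n'], we find productions for F where 'n' is in the predict set (PREDICT(N → α) = (FIRST(α) \ {ε}) ∪ (FOLLOW(N) if α ⇒* ε)).

F → a F b: PREDICT = { 'a' }
F → n: PREDICT = { 'n' }
  'n' is in predict set, so this production goes in M[F, 'n']

M[F, 'n'] = F → n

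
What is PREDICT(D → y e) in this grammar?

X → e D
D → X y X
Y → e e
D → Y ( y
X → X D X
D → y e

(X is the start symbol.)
{ 'y' }

PREDICT(D → y e) = (FIRST(RHS) \ {ε}) ∪ (FOLLOW(D) if ε ∈ FIRST(RHS), i.e. RHS ⇒* ε)
FIRST(y e) = { 'y' }
ε ∉ FIRST(y e), so FOLLOW(D) is not added.
PREDICT(D → y e) = { 'y' }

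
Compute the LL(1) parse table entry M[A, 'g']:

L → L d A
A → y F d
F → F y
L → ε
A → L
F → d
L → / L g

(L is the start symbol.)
To find M[A, 'g'], we find productions for A where 'g' is in the predict set (PREDICT(N → α) = (FIRST(α) \ {ε}) ∪ (FOLLOW(N) if α ⇒* ε)).

Relevant sets:
  FIRST(L) = { '/', 'd', ε }
  FOLLOW(A) = { $, 'd', 'g' }

A → y F d: PREDICT = { 'y' }
A → L: PREDICT = { $, '/', 'd', 'g' }
  'g' is in predict set, so this production goes in M[A, 'g']

M[A, 'g'] = A → L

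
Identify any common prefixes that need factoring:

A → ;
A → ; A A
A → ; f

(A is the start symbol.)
Yes, A has productions with common prefix ';'

Left-factoring is needed when two productions for the same non-terminal
share a common prefix on the right-hand side.

Productions for A:
  A → ;
  A → ; A A
  A → ; f

Found common prefix ';' in productions for A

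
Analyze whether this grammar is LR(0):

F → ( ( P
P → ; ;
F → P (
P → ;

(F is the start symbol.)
No. Shift-reduce conflict between [P → ; .] and [P → ; . ;]

A grammar is LR(0) if no state in the canonical LR(0) collection has:
  - both a shift item (dot before a terminal) and a complete item (shift-reduce conflict), or
  - two or more complete items (reduce-reduce conflict; the accept item [F' → F .] counts as a complete item here).

Augment with F' → F and build the canonical LR(0) collection (I0 = CLOSURE({[F' → . F]}), then GOTO on every symbol after a dot until no new states appear). It has 9 states:
  I0: { [F → . ( ( P], [F → . P (], [F' → . F], [P → . ; ;], [P → . ;] }  — shift
  I1: { [F → ( . ( P] }  — shift
  I2: { [P → ; . ;], [P → ; .] }  — shift, reduce
  I3: { [F' → F .] }  — accept
  I4: { [F → P . (] }  — shift
  I5: { [F → P ( .] }  — reduce
  I6: { [P → ; ; .] }  — reduce
  I7: { [F → ( ( . P], [P → . ; ;], [P → . ;] }  — shift
  I8: { [F → ( ( P .] }  — reduce

Conflict in state I2:
  Shift-reduce conflict between [P → ; .] and [P → ; . ;]
So the grammar is NOT LR(0).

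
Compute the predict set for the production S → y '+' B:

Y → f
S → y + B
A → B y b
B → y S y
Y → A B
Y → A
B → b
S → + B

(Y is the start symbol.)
{ 'y' }

PREDICT(S → y '+' B) = (FIRST(RHS) \ {ε}) ∪ (FOLLOW(S) if ε ∈ FIRST(RHS), i.e. RHS ⇒* ε)
FIRST(y '+' B) = { 'y' }
ε ∉ FIRST(y '+' B), so FOLLOW(S) is not added.
PREDICT(S → y '+' B) = { 'y' }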